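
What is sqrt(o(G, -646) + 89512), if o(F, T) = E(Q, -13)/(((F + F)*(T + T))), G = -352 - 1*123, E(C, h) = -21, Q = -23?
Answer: sqrt(3735478978486)/6460 ≈ 299.19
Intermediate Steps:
G = -475 (G = -352 - 123 = -475)
o(F, T) = -21/(4*F*T) (o(F, T) = -21*1/((F + F)*(T + T)) = -21*1/(4*F*T) = -21/(4*F*T))
sqrt(o(G, -646) + 89512) = sqrt(-21/4/(-475*(-646)) + 89512) = sqrt(-21/4*(-1/475)*(-1/646) + 89512) = sqrt(-21/1227400 + 89512) = sqrt(109867028779/1227400) = sqrt(3735478978486)/6460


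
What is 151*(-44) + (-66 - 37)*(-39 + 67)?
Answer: -9528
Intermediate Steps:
151*(-44) + (-66 - 37)*(-39 + 67) = -6644 - 103*28 = -6644 - 2884 = -9528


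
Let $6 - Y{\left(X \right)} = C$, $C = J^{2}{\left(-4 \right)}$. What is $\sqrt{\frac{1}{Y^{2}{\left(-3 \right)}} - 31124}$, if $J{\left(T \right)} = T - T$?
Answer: $\frac{i \sqrt{1120463}}{6} \approx 176.42 i$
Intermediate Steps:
$J{\left(T \right)} = 0$
$C = 0$ ($C = 0^{2} = 0$)
$Y{\left(X \right)} = 6$ ($Y{\left(X \right)} = 6 - 0 = 6 + 0 = 6$)
$\sqrt{\frac{1}{Y^{2}{\left(-3 \right)}} - 31124} = \sqrt{\frac{1}{6^{2}} - 31124} = \sqrt{\frac{1}{36} - 31124} = \sqrt{- \frac{1120463}{36}} = \frac{i \sqrt{1120463}}{6}$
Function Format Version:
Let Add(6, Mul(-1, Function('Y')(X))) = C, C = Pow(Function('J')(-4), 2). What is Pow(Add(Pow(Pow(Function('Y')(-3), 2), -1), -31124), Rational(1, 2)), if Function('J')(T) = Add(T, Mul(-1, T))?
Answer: Mul(Rational(1, 6), I, Pow(1120463, Rational(1, 2))) ≈ Mul(176.42, I)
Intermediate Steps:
Function('J')(T) = 0
C = 0 (C = Pow(0, 2) = 0)
Function('Y')(X) = 6 (Function('Y')(X) = Add(6, Mul(-1, 0)) = Add(6, 0) = 6)
Pow(Add(Pow(Pow(Function('Y')(-3), 2), -1), -31124), Rational(1, 2)) = Pow(Add(Pow(Pow(6, 2), -1), -31124), Rational(1, 2)) = Pow(Add(Pow(36, -1), -31124), Rational(1, 2)) = Pow(Add(Rational(1, 36), -31124), Rational(1, 2)) = Pow(Rational(-1120463, 36), Rational(1, 2)) = Mul(Rational(1, 6), I, Pow(1120463, Rational(1, 2)))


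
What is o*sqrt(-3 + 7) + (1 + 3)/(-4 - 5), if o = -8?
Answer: -148/9 ≈ -16.444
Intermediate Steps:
o*sqrt(-3 + 7) + (1 + 3)/(-4 - 5) = -8*sqrt(-3 + 7) + (1 + 3)/(-4 - 5) = -8*sqrt(4) + 4/(-9) = -8*2 + 4*(-1/9) = -16 - 4/9 = -148/9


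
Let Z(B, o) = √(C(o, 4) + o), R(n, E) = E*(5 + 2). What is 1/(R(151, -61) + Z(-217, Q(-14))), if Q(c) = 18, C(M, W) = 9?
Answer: -427/182302 - 3*√3/182302 ≈ -0.0023708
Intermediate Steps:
R(n, E) = 7*E (R(n, E) = E*7 = 7*E)
Z(B, o) = √(9 + o)
1/(R(151, -61) + Z(-217, Q(-14))) = 1/(7*(-61) + √(9 + 18)) = 1/(-427 + √27) = 1/(-427 + 3*√3)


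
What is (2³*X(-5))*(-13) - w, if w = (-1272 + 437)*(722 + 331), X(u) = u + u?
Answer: 880295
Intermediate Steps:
X(u) = 2*u
w = -879255 (w = -835*1053 = -879255)
(2³*X(-5))*(-13) - w = (2³*(2*(-5)))*(-13) - 1*(-879255) = (8*(-10))*(-13) + 879255 = -80*(-13) + 879255 = 1040 + 879255 = 880295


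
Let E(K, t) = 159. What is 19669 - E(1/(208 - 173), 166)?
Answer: 19510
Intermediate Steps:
19669 - E(1/(208 - 173), 166) = 19669 - 1*159 = 19669 - 159 = 19510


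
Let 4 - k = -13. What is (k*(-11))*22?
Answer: -4114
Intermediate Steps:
k = 17 (k = 4 - 1*(-13) = 4 + 13 = 17)
(k*(-11))*22 = (17*(-11))*22 = -187*22 = -4114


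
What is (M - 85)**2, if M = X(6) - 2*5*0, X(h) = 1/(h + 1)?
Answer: 352836/49 ≈ 7200.7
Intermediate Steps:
X(h) = 1/(1 + h)
M = 1/7 (M = 1/(1 + 6) - 2*5*0 = 1/7 - 10*0 = 1/7 + 0 = 1/7 ≈ 0.14286)
(M - 85)**2 = (1/7 - 85)**2 = (-594/7)**2 = 352836/49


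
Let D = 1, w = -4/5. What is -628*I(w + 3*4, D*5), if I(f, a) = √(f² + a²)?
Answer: -628*√3761/5 ≈ -7702.7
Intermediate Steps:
w = -⅘ (w = -4*⅕ = -⅘ ≈ -0.80000)
I(f, a) = √(a² + f²)
-628*I(w + 3*4, D*5) = -628*√((1*5)² + (-⅘ + 3*4)²) = -628*√(5² + (-⅘ + 12)²) = -628*√(25 + (56/5)²) = -628*√(25 + 3136/25) = -628*√3761/5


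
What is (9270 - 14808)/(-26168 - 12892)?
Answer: 923/6510 ≈ 0.14178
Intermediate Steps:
(9270 - 14808)/(-26168 - 12892) = -5538/(-39060) = -5538*(-1/39060) = 923/6510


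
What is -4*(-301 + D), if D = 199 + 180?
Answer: -312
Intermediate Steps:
D = 379
-4*(-301 + D) = -4*(-301 + 379) = -4*78 = -312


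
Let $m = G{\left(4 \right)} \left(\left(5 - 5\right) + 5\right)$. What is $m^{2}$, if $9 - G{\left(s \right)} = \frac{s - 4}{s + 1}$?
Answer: $2025$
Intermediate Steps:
$G{\left(s \right)} = 9 - \frac{-4 + s}{1 + s}$ ($G{\left(s \right)} = 9 - \frac{s - 4}{s + 1} = 9 - \frac{-4 + s}{1 + s}$)
$m = 45$ ($m = \frac{13 + 8 \cdot 4}{1 + 4} \left(\left(5 - 5\right) + 5\right) = \frac{13 + 32}{5} \left(\left(5 - 5\right) + 5\right) = \frac{1}{5} \cdot 45 \left(0 + 5\right) = 9 \cdot 5 = 45$)
$m^{2} = 45^{2} = 2025$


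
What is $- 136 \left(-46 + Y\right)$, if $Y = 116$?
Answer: $-9520$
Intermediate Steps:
$- 136 \left(-46 + Y\right) = - 136 \left(-46 + 116\right) = \left(-136\right) 70 = -9520$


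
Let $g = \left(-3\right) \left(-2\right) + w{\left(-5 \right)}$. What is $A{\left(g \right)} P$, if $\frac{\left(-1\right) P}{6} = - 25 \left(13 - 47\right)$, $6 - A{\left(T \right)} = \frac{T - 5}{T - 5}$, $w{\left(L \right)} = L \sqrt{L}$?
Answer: $-25500$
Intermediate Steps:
$w{\left(L \right)} = L^{\frac{3}{2}}$
$g = 6 - 5 i \sqrt{5}$ ($g = \left(-3\right) \left(-2\right) + \left(-5\right)^{\frac{3}{2}} = 6 - 5 i \sqrt{5} \approx 6.0 - 11.18 i$)
$A{\left(T \right)} = 5$ ($A{\left(T \right)} = 6 - \frac{T - 5}{T - 5} = 6 - \frac{-5 + T}{-5 + T} = 6 - 1 = 5$)
$P = -5100$ ($P = - 6 \left(- 25 \left(13 - 47\right)\right) = - 6 \left(\left(-25\right) \left(-34\right)\right) = \left(-6\right) 850 = -5100$)
$A{\left(g \right)} P = 5 \left(-5100\right) = -25500$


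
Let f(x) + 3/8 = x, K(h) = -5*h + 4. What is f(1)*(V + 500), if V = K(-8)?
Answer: 340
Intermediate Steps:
K(h) = 4 - 5*h
f(x) = -3/8 + x
V = 44 (V = 4 - 5*(-8) = 4 + 40 = 44)
f(1)*(V + 500) = (-3/8 + 1)*(44 + 500) = (5/8)*544 = 340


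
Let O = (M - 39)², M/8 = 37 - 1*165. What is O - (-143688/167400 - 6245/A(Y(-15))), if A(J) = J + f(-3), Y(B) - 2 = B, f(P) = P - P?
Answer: 102416458031/90675 ≈ 1.1295e+6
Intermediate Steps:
f(P) = 0
Y(B) = 2 + B
M = -1024 (M = 8*(37 - 1*165) = 8*(37 - 165) = 8*(-128) = -1024)
A(J) = J (A(J) = J + 0 = J)
O = 1129969 (O = (-1024 - 39)² = (-1063)² = 1129969)
O - (-143688/167400 - 6245/A(Y(-15))) = 1129969 - (-143688/167400 - 6245/(2 - 15)) = 1129969 - (-143688*1/167400 - 6245/(-13)) = 1129969 - (-5987/6975 - 6245*(-1/13)) = 1129969 - (-5987/6975 + 6245/13) = 1129969 - 1*43481044/90675 = 1129969 - 43481044/90675 = 102416458031/90675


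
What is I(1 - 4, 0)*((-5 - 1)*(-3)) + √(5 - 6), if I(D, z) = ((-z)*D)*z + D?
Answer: -54 + I ≈ -54.0 + 1.0*I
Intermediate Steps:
I(D, z) = D - D*z² (I(D, z) = (-D*z)*z + D = -D*z² + D = D - D*z²)
I(1 - 4, 0)*((-5 - 1)*(-3)) + √(5 - 6) = ((1 - 4)*(1 - 1*0²))*((-5 - 1)*(-3)) + √(5 - 6) = (-3*(1 - 1*0))*(-6*(-3)) + √(-1) = -3*(1 + 0)*18 + I = -3*1*18 + I = -3*18 + I = -54 + I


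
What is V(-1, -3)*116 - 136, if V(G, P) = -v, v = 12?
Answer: -1528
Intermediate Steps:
V(G, P) = -12 (V(G, P) = -1*12 = -12)
V(-1, -3)*116 - 136 = -12*116 - 136 = -1392 - 136 = -1528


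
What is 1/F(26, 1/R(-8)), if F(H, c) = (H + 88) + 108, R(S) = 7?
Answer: 1/222 ≈ 0.0045045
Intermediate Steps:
F(H, c) = 196 + H (F(H, c) = (88 + H) + 108 = 196 + H)
1/F(26, 1/R(-8)) = 1/(196 + 26) = 1/222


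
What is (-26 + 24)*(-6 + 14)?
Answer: -16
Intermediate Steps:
(-26 + 24)*(-6 + 14) = -2*8 = -16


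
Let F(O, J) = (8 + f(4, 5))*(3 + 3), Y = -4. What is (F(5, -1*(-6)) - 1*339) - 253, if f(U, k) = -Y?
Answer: -520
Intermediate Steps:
f(U, k) = 4 (f(U, k) = -1*(-4) = 4)
F(O, J) = 72 (F(O, J) = (8 + 4)*(3 + 3) = 12*6 = 72)
(F(5, -1*(-6)) - 1*339) - 253 = (72 - 1*339) - 253 = (72 - 339) - 253 = -267 - 253 = -520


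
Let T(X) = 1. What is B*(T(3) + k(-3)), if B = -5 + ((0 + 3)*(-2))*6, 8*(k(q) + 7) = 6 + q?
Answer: 1845/8 ≈ 230.63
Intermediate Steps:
k(q) = -25/4 + q/8 (k(q) = -7 + (6 + q)/8 = -7 + (3/4 + q/8) = -25/4 + q/8)
B = -41 (B = -5 + (3*(-2))*6 = -5 - 6*6 = -5 - 36 = -41)
B*(T(3) + k(-3)) = -41*(1 + (-25/4 + (1/8)*(-3))) = -41*(1 + (-25/4 - 3/8)) = -41*(1 - 53/8) = -41*(-45/8) = 1845/8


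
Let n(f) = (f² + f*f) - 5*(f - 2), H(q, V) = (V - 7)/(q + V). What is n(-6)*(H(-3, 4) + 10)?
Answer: 784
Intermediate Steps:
H(q, V) = (-7 + V)/(V + q)
n(f) = 10 - 5*f + 2*f² (n(f) = (f² + f²) - 5*(-2 + f) = 2*f² + (10 - 5*f) = 10 - 5*f + 2*f²)
n(-6)*(H(-3, 4) + 10) = (10 - 5*(-6) + 2*(-6)²)*((-7 + 4)/(4 - 3) + 10) = (10 + 30 + 2*36)*(-3/1 + 10) = (10 + 30 + 72)*(1*(-3) + 10) = 112*(-3 + 10) = 112*7 = 784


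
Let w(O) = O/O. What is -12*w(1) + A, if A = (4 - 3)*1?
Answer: -11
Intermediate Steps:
A = 1 (A = 1*1 = 1)
w(O) = 1
-12*w(1) + A = -12*1 + 1 = -12 + 1 = -11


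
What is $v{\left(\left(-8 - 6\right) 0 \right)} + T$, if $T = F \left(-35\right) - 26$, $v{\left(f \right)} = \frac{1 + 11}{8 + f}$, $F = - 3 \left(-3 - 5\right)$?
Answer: $- \frac{1729}{2} \approx -864.5$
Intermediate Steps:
$F = 24$ ($F = \left(-3\right) \left(-8\right) = 24$)
$v{\left(f \right)} = \frac{12}{8 + f}$
$T = -866$ ($T = 24 \left(-35\right) - 26 = -840 - 26 = -866$)
$v{\left(\left(-8 - 6\right) 0 \right)} + T = \frac{12}{8 + \left(-8 - 6\right) 0} - 866 = \frac{12}{8 - 0} - 866 = \frac{12}{8 + 0} - 866 = \frac{12}{8} - 866 = 12 \cdot \frac{1}{8} - 866 = \frac{3}{2} - 866 = - \frac{1729}{2}$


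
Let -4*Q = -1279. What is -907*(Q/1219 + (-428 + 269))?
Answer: 702022535/4876 ≈ 1.4398e+5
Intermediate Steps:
Q = 1279/4 (Q = -1/4*(-1279) = 1279/4 ≈ 319.75)
-907*(Q/1219 + (-428 + 269)) = -907*((1279/4)/1219 + (-428 + 269)) = -907*((1279/4)*(1/1219) - 159) = -907*(1279/4876 - 159) = -907*(-774005/4876) = 702022535/4876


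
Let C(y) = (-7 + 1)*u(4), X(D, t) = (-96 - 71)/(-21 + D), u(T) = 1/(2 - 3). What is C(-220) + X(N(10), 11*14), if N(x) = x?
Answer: 233/11 ≈ 21.182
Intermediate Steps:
u(T) = -1 (u(T) = 1/(-1) = -1)
X(D, t) = -167/(-21 + D)
C(y) = 6 (C(y) = (-7 + 1)*(-1) = -6*(-1) = 6)
C(-220) + X(N(10), 11*14) = 6 - 167/(-21 + 10) = 6 - 167/(-11) = 6 - 167*(-1/11) = 6 + 167/11 = 233/11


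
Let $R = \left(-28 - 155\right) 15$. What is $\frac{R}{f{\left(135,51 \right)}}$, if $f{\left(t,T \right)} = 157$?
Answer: $- \frac{2745}{157} \approx -17.484$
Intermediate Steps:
$R = -2745$ ($R = \left(-183\right) 15 = -2745$)
$\frac{R}{f{\left(135,51 \right)}} = - \frac{2745}{157}$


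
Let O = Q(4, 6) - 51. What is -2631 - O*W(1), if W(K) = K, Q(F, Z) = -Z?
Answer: -2574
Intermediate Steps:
O = -57 (O = -1*6 - 51 = -6 - 51 = -57)
-2631 - O*W(1) = -2631 - (-57) = -2631 - 1*(-57) = -2631 + 57 = -2574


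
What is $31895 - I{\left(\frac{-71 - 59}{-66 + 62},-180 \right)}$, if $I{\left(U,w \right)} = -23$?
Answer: $31918$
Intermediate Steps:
$31895 - I{\left(\frac{-71 - 59}{-66 + 62},-180 \right)} = 31895 - -23 = 31895 + 23 = 31918$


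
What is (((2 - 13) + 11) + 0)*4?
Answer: 0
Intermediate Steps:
(((2 - 13) + 11) + 0)*4 = ((-11 + 11) + 0)*4 = (0 + 0)*4 = 0*4 = 0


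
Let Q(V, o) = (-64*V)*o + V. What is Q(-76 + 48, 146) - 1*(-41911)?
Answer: 303515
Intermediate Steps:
Q(V, o) = V - 64*V*o (Q(V, o) = -64*V*o + V = V - 64*V*o)
Q(-76 + 48, 146) - 1*(-41911) = (-76 + 48)*(1 - 64*146) - 1*(-41911) = -28*(1 - 9344) + 41911 = -28*(-9343) + 41911 = 261604 + 41911 = 303515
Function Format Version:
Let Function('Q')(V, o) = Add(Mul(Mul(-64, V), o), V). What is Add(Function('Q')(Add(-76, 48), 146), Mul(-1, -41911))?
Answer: 303515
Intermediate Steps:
Function('Q')(V, o) = Add(V, Mul(-64, V, o)) (Function('Q')(V, o) = Add(Mul(-64, V, o), V) = Add(V, Mul(-64, V, o)))
Add(Function('Q')(Add(-76, 48), 146), Mul(-1, -41911)) = Add(Mul(Add(-76, 48), Add(1, Mul(-64, 146))), Mul(-1, -41911)) = Add(Mul(-28, Add(1, -9344)), 41911) = Add(Mul(-28, -9343), 41911) = Add(261604, 41911) = 303515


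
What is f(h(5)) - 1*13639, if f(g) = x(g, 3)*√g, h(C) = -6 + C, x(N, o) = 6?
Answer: -13639 + 6*I ≈ -13639.0 + 6.0*I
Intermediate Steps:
f(g) = 6*√g
f(h(5)) - 1*13639 = 6*√(-6 + 5) - 1*13639 = 6*√(-1) - 13639 = 6*I - 13639 = -13639 + 6*I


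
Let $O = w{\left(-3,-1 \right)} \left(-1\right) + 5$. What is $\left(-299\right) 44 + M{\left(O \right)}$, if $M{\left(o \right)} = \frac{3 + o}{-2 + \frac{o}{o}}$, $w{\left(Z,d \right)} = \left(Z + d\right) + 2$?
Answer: $-13166$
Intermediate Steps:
$w{\left(Z,d \right)} = 2 + Z + d$
$O = 7$ ($O = \left(2 - 3 - 1\right) \left(-1\right) + 5 = \left(-2\right) \left(-1\right) + 5 = 2 + 5 = 7$)
$M{\left(o \right)} = -3 - o$ ($M{\left(o \right)} = \frac{3 + o}{-2 + 1} = \frac{3 + o}{-1} = \left(3 + o\right) \left(-1\right) = -3 - o$)
$\left(-299\right) 44 + M{\left(O \right)} = \left(-299\right) 44 - 10 = -13156 - 10 = -13166$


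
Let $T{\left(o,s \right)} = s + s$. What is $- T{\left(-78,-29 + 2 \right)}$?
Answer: $54$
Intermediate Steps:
$T{\left(o,s \right)} = 2 s$
$- T{\left(-78,-29 + 2 \right)} = - 2 \left(-29 + 2\right) = - 2 \left(-27\right) = \left(-1\right) \left(-54\right) = 54$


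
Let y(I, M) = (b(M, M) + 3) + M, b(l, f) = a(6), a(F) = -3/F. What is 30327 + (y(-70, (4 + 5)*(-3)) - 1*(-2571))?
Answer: 65747/2 ≈ 32874.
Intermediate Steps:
b(l, f) = -½ (b(l, f) = -3/6 = -3*⅙ = -½)
y(I, M) = 5/2 + M (y(I, M) = (-½ + 3) + M = 5/2 + M)
30327 + (y(-70, (4 + 5)*(-3)) - 1*(-2571)) = 30327 + ((5/2 + (4 + 5)*(-3)) - 1*(-2571)) = 30327 + ((5/2 + 9*(-3)) + 2571) = 30327 + ((5/2 - 27) + 2571) = 30327 + (-49/2 + 2571) = 30327 + 5093/2 = 65747/2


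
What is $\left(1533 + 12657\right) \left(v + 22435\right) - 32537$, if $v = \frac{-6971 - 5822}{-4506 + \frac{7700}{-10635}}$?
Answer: $\frac{1525869847912358}{4792901} \approx 3.1836 \cdot 10^{8}$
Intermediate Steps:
$v = \frac{27210711}{9585802}$ ($v = - \frac{12793}{-4506 + 7700 \left(- \frac{1}{10635}\right)} = - \frac{12793}{-4506 - \frac{1540}{2127}} = - \frac{12793}{- \frac{9585802}{2127}} = \left(-12793\right) \left(- \frac{2127}{9585802}\right) = \frac{27210711}{9585802} \approx 2.8386$)
$\left(1533 + 12657\right) \left(v + 22435\right) - 32537 = \left(1533 + 12657\right) \left(\frac{27210711}{9585802} + 22435\right) - 32537 = 14190 \cdot \frac{215084678581}{9585802} - 32537 = \frac{1526025794532195}{4792901} - 32537 = \frac{1525869847912358}{4792901}$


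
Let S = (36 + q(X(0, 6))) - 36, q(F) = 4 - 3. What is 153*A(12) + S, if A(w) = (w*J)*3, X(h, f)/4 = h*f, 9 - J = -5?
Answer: 77113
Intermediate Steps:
J = 14 (J = 9 - 1*(-5) = 9 + 5 = 14)
X(h, f) = 4*f*h (X(h, f) = 4*(h*f) = 4*(f*h) = 4*f*h)
q(F) = 1
A(w) = 42*w (A(w) = (w*14)*3 = (14*w)*3 = 42*w)
S = 1 (S = (36 + 1) - 36 = 37 - 36 = 1)
153*A(12) + S = 153*(42*12) + 1 = 153*504 + 1 = 77112 + 1 = 77113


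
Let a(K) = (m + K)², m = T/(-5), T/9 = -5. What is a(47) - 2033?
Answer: 1103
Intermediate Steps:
T = -45 (T = 9*(-5) = -45)
m = 9 (m = -45/(-5) = -45*(-⅕) = 9)
a(K) = (9 + K)²
a(47) - 2033 = (9 + 47)² - 2033 = 56² - 2033 = 3136 - 2033 = 1103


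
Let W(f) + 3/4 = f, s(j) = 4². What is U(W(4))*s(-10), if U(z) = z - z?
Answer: 0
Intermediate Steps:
s(j) = 16
W(f) = -¾ + f
U(z) = 0
U(W(4))*s(-10) = 0*16 = 0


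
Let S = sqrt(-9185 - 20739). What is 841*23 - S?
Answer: 19343 - 2*I*sqrt(7481) ≈ 19343.0 - 172.99*I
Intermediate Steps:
S = 2*I*sqrt(7481) (S = sqrt(-29924) = 2*I*sqrt(7481) ≈ 172.99*I)
841*23 - S = 841*23 - 2*I*sqrt(7481) = 19343 - 2*I*sqrt(7481)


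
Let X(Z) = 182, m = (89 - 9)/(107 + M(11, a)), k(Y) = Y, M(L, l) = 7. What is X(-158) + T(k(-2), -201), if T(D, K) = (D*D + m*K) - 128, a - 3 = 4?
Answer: -1578/19 ≈ -83.053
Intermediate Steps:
a = 7 (a = 3 + 4 = 7)
m = 40/57 (m = (89 - 9)/(107 + 7) = 80/114 = 80*(1/114) = 40/57 ≈ 0.70175)
T(D, K) = -128 + D² + 40*K/57 (T(D, K) = (D*D + 40*K/57) - 128 = (D² + 40*K/57) - 128 = -128 + D² + 40*K/57)
X(-158) + T(k(-2), -201) = 182 + (-128 + (-2)² + (40/57)*(-201)) = 182 + (-128 + 4 - 2680/19) = 182 - 5036/19 = -1578/19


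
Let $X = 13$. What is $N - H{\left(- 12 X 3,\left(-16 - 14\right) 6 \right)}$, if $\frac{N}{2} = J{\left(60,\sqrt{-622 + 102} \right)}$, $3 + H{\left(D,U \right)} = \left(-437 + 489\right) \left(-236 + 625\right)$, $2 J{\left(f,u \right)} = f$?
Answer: $-20165$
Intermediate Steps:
$J{\left(f,u \right)} = \frac{f}{2}$
$H{\left(D,U \right)} = 20225$ ($H{\left(D,U \right)} = -3 + \left(-437 + 489\right) \left(-236 + 625\right) = -3 + 52 \cdot 389 = -3 + 20228 = 20225$)
$N = 60$ ($N = 2 \cdot \frac{1}{2} \cdot 60 = 2 \cdot 30 = 60$)
$N - H{\left(- 12 X 3,\left(-16 - 14\right) 6 \right)} = 60 - 20225 = -20165$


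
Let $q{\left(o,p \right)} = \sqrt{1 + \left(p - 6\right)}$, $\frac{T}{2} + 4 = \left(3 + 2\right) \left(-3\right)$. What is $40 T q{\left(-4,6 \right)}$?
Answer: $-1520$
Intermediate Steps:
$T = -38$ ($T = -8 + 2 \left(3 + 2\right) \left(-3\right) = -8 + 2 \cdot 5 \left(-3\right) = -8 + 2 \left(-15\right) = -8 - 30 = -38$)
$q{\left(o,p \right)} = \sqrt{-5 + p}$ ($q{\left(o,p \right)} = \sqrt{1 + \left(p - 6\right)} = \sqrt{1 + \left(-6 + p\right)} = \sqrt{-5 + p}$)
$40 T q{\left(-4,6 \right)} = 40 \left(-38\right) \sqrt{-5 + 6} = - 1520 \sqrt{1} = \left(-1520\right) 1 = -1520$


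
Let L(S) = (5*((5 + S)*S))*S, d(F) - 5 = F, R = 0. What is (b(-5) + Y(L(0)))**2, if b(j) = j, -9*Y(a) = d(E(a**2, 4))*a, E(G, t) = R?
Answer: 25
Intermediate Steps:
E(G, t) = 0
d(F) = 5 + F
L(S) = 5*S**2*(5 + S) (L(S) = (5*(S*(5 + S)))*S = (5*S*(5 + S))*S = 5*S**2*(5 + S))
Y(a) = -5*a/9 (Y(a) = -(5 + 0)*a/9 = -5*a/9)
(b(-5) + Y(L(0)))**2 = (-5 - 25*0**2*(5 + 0)/9)**2 = (-5 - 25*0*5/9)**2 = (-5 - 5/9*0)**2 = (-5 + 0)**2 = (-5)**2 = 25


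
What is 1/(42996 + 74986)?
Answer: 1/117982 ≈ 8.4759e-6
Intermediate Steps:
1/(42996 + 74986) = 1/117982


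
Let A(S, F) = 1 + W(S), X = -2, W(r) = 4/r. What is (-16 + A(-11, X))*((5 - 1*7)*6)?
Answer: 2028/11 ≈ 184.36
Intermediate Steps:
A(S, F) = 1 + 4/S
(-16 + A(-11, X))*((5 - 1*7)*6) = (-16 + (4 - 11)/(-11))*((5 - 1*7)*6) = (-16 - 1/11*(-7))*((5 - 7)*6) = (-16 + 7/11)*(-2*6) = -169/11*(-12) = 2028/11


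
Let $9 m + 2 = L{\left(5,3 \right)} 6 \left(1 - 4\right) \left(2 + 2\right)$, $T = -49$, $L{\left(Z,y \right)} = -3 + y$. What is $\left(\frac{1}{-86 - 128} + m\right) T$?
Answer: $\frac{21413}{1926} \approx 11.118$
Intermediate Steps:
$m = - \frac{2}{9}$ ($m = - \frac{2}{9} + \frac{\left(-3 + 3\right) 6 \left(1 - 4\right) \left(2 + 2\right)}{9} = - \frac{2}{9} + \frac{0 \cdot 6 \left(\left(-3\right) 4\right)}{9} = - \frac{2}{9} + \frac{0 \left(-12\right)}{9} = - \frac{2}{9} + \frac{1}{9} \cdot 0 = - \frac{2}{9} + 0 = - \frac{2}{9} \approx -0.22222$)
$\left(\frac{1}{-86 - 128} + m\right) T = \left(\frac{1}{-86 - 128} - \frac{2}{9}\right) \left(-49\right) = \left(\frac{1}{-214} - \frac{2}{9}\right) \left(-49\right) = \left(- \frac{1}{214} - \frac{2}{9}\right) \left(-49\right) = \left(- \frac{437}{1926}\right) \left(-49\right) = \frac{21413}{1926}$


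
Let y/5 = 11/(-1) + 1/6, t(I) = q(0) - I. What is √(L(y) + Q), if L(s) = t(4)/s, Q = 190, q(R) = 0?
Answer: √803062/65 ≈ 13.787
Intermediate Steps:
t(I) = -I (t(I) = 0 - I = -I)
y = -325/6 (y = 5*(11/(-1) + 1/6) = 5*(11*(-1) + 1*(⅙)) = 5*(-11 + ⅙) = 5*(-65/6) = -325/6 ≈ -54.167)
L(s) = -4/s (L(s) = (-1*4)/s = -4/s)
√(L(y) + Q) = √(-4/(-325/6) + 190) = √(-4*(-6/325) + 190) = √(24/325 + 190) = √(61774/325) = √803062/65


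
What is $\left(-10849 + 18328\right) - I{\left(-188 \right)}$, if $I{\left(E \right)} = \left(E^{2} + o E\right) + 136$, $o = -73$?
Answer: $-41725$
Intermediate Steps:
$I{\left(E \right)} = 136 + E^{2} - 73 E$ ($I{\left(E \right)} = \left(E^{2} - 73 E\right) + 136 = 136 + E^{2} - 73 E$)
$\left(-10849 + 18328\right) - I{\left(-188 \right)} = \left(-10849 + 18328\right) - \left(136 + \left(-188\right)^{2} - -13724\right) = 7479 - \left(136 + 35344 + 13724\right) = 7479 - 49204 = -41725$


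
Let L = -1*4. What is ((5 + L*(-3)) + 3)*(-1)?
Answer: -20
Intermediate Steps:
L = -4
((5 + L*(-3)) + 3)*(-1) = ((5 - 4*(-3)) + 3)*(-1) = ((5 + 12) + 3)*(-1) = (17 + 3)*(-1) = 20*(-1) = -20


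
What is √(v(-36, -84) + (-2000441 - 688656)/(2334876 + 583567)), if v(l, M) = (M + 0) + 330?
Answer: √2087410171569283/2918443 ≈ 15.655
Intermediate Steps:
v(l, M) = 330 + M (v(l, M) = M + 330 = 330 + M)
√(v(-36, -84) + (-2000441 - 688656)/(2334876 + 583567)) = √((330 - 84) + (-2000441 - 688656)/(2334876 + 583567)) = √(246 - 2689097/2918443) = √(715247881/2918443) = √2087410171569283/2918443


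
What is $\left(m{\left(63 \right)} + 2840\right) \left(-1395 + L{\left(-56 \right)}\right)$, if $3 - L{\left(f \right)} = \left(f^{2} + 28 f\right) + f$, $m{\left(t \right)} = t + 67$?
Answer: $-8624880$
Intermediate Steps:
$m{\left(t \right)} = 67 + t$
$L{\left(f \right)} = 3 - f^{2} - 29 f$ ($L{\left(f \right)} = 3 - \left(\left(f^{2} + 28 f\right) + f\right) = 3 - \left(f^{2} + 29 f\right) = 3 - f^{2} - 29 f$)
$\left(m{\left(63 \right)} + 2840\right) \left(-1395 + L{\left(-56 \right)}\right) = \left(\left(67 + 63\right) + 2840\right) \left(-1395 - 1509\right) = \left(130 + 2840\right) \left(-1395 + \left(3 - 3136 + 1624\right)\right) = 2970 \left(-1395 + \left(3 - 3136 + 1624\right)\right) = 2970 \left(-1395 - 1509\right) = 2970 \left(-2904\right) = -8624880$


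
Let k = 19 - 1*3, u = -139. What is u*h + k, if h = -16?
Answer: 2240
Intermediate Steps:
k = 16 (k = 19 - 3 = 16)
u*h + k = -139*(-16) + 16 = 2224 + 16 = 2240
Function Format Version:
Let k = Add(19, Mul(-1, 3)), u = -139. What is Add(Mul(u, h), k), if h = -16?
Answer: 2240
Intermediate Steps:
k = 16 (k = Add(19, -3) = 16)
Add(Mul(u, h), k) = Add(Mul(-139, -16), 16) = Add(2224, 16) = 2240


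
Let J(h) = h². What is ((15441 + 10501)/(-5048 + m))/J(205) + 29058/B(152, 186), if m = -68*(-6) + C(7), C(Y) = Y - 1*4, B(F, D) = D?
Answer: 943754242573/6040967675 ≈ 156.23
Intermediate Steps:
C(Y) = -4 + Y (C(Y) = Y - 4 = -4 + Y)
m = 411 (m = -68*(-6) + (-4 + 7) = 408 + 3 = 411)
((15441 + 10501)/(-5048 + m))/J(205) + 29058/B(152, 186) = ((15441 + 10501)/(-5048 + 411))/(205²) + 29058/186 = (25942/(-4637))/42025 + 29058*(1/186) = (25942*(-1/4637))*(1/42025) + 4843/31 = -25942/4637*1/42025 + 4843/31 = -25942/194869925 + 4843/31 = 943754242573/6040967675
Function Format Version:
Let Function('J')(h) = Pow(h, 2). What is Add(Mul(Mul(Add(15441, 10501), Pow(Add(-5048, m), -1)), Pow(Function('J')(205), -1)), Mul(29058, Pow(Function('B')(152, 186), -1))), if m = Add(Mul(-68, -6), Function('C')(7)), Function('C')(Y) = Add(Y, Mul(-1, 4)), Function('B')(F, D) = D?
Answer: Rational(943754242573, 6040967675) ≈ 156.23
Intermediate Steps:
Function('C')(Y) = Add(-4, Y) (Function('C')(Y) = Add(Y, -4) = Add(-4, Y))
m = 411 (m = Add(Mul(-68, -6), Add(-4, 7)) = Add(408, 3) = 411)
Add(Mul(Mul(Add(15441, 10501), Pow(Add(-5048, m), -1)), Pow(Function('J')(205), -1)), Mul(29058, Pow(Function('B')(152, 186), -1))) = Add(Mul(Mul(Add(15441, 10501), Pow(Add(-5048, 411), -1)), Pow(Pow(205, 2), -1)), Mul(29058, Pow(186, -1))) = Add(Mul(Mul(25942, Pow(-4637, -1)), Pow(42025, -1)), Mul(29058, Rational(1, 186))) = Add(Mul(Mul(25942, Rational(-1, 4637)), Rational(1, 42025)), Rational(4843, 31)) = Add(Mul(Rational(-25942, 4637), Rational(1, 42025)), Rational(4843, 31)) = Add(Rational(-25942, 194869925), Rational(4843, 31)) = Rational(943754242573, 6040967675)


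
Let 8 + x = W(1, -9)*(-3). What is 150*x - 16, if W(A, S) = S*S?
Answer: -37666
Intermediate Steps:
W(A, S) = S**2
x = -251 (x = -8 + (-9)**2*(-3) = -8 + 81*(-3) = -8 - 243 = -251)
150*x - 16 = 150*(-251) - 16 = -37650 - 16 = -37666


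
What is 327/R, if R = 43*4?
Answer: 327/172 ≈ 1.9012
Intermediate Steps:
R = 172
327/R = 327/172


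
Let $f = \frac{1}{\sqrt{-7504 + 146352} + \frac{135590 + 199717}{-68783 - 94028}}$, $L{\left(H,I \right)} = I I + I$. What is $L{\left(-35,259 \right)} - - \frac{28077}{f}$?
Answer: $\frac{1549278101}{162811} + 112308 \sqrt{8678} \approx 1.0472 \cdot 10^{7}$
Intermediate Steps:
$L{\left(H,I \right)} = I + I^{2}$ ($L{\left(H,I \right)} = I^{2} + I = I + I^{2}$)
$f = \frac{1}{- \frac{335307}{162811} + 4 \sqrt{8678}}$ ($f = \frac{1}{\sqrt{138848} + \frac{335307}{-162811}} = \frac{1}{4 \sqrt{8678} + 335307 \left(- \frac{1}{162811}\right)} = \frac{1}{4 \sqrt{8678} - \frac{335307}{162811}} = \frac{1}{- \frac{335307}{162811} + 4 \sqrt{8678}} \approx 0.0026986$)
$L{\left(-35,259 \right)} - - \frac{28077}{f} = 259 \left(1 + 259\right) - - \frac{28077}{\frac{54591667977}{3680390060333159} + \frac{106029686884 \sqrt{8678}}{3680390060333159}} = 259 \cdot 260 + \frac{28077}{\frac{54591667977}{3680390060333159} + \frac{106029686884 \sqrt{8678}}{3680390060333159}} = 67340 + \frac{28077}{\frac{54591667977}{3680390060333159} + \frac{106029686884 \sqrt{8678}}{3680390060333159}}$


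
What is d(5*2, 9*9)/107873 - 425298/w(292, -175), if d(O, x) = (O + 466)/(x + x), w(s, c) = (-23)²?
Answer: -3716131737572/4622250177 ≈ -803.97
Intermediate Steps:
w(s, c) = 529
d(O, x) = (466 + O)/(2*x) (d(O, x) = (466 + O)/((2*x)) = (466 + O)*(1/(2*x)) = (466 + O)/(2*x))
d(5*2, 9*9)/107873 - 425298/w(292, -175) = ((466 + 5*2)/(2*((9*9))))/107873 - 425298/529 = ((½)*(466 + 10)/81)*(1/107873) - 425298*1/529 = ((½)*(1/81)*476)*(1/107873) - 425298/529 = (238/81)*(1/107873) - 425298/529 = 238/8737713 - 425298/529 = -3716131737572/4622250177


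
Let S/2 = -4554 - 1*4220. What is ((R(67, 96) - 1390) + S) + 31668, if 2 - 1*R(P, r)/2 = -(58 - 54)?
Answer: 12742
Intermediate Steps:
R(P, r) = 12 (R(P, r) = 4 - (-2)*(58 - 54) = 4 - (-2)*4 = 4 - 2*(-4) = 4 + 8 = 12)
S = -17548 (S = 2*(-4554 - 1*4220) = 2*(-4554 - 4220) = 2*(-8774) = -17548)
((R(67, 96) - 1390) + S) + 31668 = ((12 - 1390) - 17548) + 31668 = (-1378 - 17548) + 31668 = -18926 + 31668 = 12742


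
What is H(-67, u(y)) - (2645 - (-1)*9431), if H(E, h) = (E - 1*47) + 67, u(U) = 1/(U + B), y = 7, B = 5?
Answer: -12123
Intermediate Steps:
u(U) = 1/(5 + U) (u(U) = 1/(U + 5) = 1/(5 + U))
H(E, h) = 20 + E (H(E, h) = (E - 47) + 67 = (-47 + E) + 67 = 20 + E)
H(-67, u(y)) - (2645 - (-1)*9431) = (20 - 67) - (2645 - (-1)*9431) = -47 - (2645 - 1*(-9431)) = -47 - (2645 + 9431) = -47 - 1*12076 = -47 - 12076 = -12123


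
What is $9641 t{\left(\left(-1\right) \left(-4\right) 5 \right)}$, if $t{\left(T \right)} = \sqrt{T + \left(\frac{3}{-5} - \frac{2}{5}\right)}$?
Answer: $9641 \sqrt{19} \approx 42024.0$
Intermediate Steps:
$t{\left(T \right)} = \sqrt{-1 + T}$ ($t{\left(T \right)} = \sqrt{T + \left(3 \left(- \frac{1}{5}\right) - \frac{2}{5}\right)} = \sqrt{T - 1} = \sqrt{-1 + T}$)
$9641 t{\left(\left(-1\right) \left(-4\right) 5 \right)} = 9641 \sqrt{-1 + \left(-1\right) \left(-4\right) 5} = 9641 \sqrt{-1 + 4 \cdot 5} = 9641 \sqrt{-1 + 20} = 9641 \sqrt{19}$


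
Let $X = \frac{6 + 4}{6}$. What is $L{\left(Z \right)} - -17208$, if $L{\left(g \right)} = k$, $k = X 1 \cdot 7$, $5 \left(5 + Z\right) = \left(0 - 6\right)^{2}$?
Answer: $\frac{51659}{3} \approx 17220.0$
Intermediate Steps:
$X = \frac{5}{3}$ ($X = 10 \cdot \frac{1}{6} = \frac{5}{3} \approx 1.6667$)
$Z = \frac{11}{5}$ ($Z = -5 + \frac{\left(0 - 6\right)^{2}}{5} = -5 + \frac{\left(-6\right)^{2}}{5} = -5 + \frac{1}{5} \cdot 36 = -5 + \frac{36}{5} = \frac{11}{5} \approx 2.2$)
$k = \frac{35}{3}$ ($k = \frac{5}{3} \cdot 1 \cdot 7 = \frac{5}{3} \cdot 7 = \frac{35}{3} \approx 11.667$)
$L{\left(g \right)} = \frac{35}{3}$
$L{\left(Z \right)} - -17208 = \frac{35}{3} - -17208 = \frac{35}{3} + 17208 = \frac{51659}{3}$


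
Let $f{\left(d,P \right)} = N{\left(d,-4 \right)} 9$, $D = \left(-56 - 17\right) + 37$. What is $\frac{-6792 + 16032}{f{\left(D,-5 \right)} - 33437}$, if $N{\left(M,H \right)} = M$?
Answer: $- \frac{1320}{4823} \approx -0.27369$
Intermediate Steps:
$D = -36$ ($D = -73 + 37 = -36$)
$f{\left(d,P \right)} = 9 d$ ($f{\left(d,P \right)} = d 9 = 9 d$)
$\frac{-6792 + 16032}{f{\left(D,-5 \right)} - 33437} = \frac{-6792 + 16032}{9 \left(-36\right) - 33437} = \frac{9240}{-324 - 33437} = \frac{9240}{-33761} = 9240 \left(- \frac{1}{33761}\right) = - \frac{1320}{4823}$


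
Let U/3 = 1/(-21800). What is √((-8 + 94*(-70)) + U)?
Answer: I*√31308811854/2180 ≈ 81.167*I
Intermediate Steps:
U = -3/21800 (U = 3/(-21800) = 3*(-1/21800) = -3/21800 ≈ -0.00013761)
√((-8 + 94*(-70)) + U) = √((-8 + 94*(-70)) - 3/21800) = √((-8 - 6580) - 3/21800) = √(-6588 - 3/21800) = √(-143618403/21800) = I*√31308811854/2180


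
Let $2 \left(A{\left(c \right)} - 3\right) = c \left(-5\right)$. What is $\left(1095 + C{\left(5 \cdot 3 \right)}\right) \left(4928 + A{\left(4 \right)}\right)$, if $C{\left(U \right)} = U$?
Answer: $5462310$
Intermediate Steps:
$A{\left(c \right)} = 3 - \frac{5 c}{2}$ ($A{\left(c \right)} = 3 + \frac{c \left(-5\right)}{2} = 3 + \frac{\left(-5\right) c}{2} = 3 - \frac{5 c}{2}$)
$\left(1095 + C{\left(5 \cdot 3 \right)}\right) \left(4928 + A{\left(4 \right)}\right) = \left(1095 + 5 \cdot 3\right) \left(4928 + \left(3 - 10\right)\right) = \left(1095 + 15\right) \left(4928 + \left(3 - 10\right)\right) = 1110 \left(4928 - 7\right) = 1110 \cdot 4921 = 5462310$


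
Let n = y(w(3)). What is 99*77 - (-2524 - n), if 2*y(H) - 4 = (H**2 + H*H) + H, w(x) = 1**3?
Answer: 20301/2 ≈ 10151.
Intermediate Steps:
w(x) = 1
y(H) = 2 + H**2 + H/2 (y(H) = 2 + ((H**2 + H*H) + H)/2 = 2 + ((H**2 + H**2) + H)/2 = 2 + (2*H**2 + H)/2 = 2 + (H + 2*H**2)/2 = 2 + (H**2 + H/2) = 2 + H**2 + H/2)
n = 7/2 (n = 2 + 1**2 + (1/2)*1 = 2 + 1 + 1/2 = 7/2 ≈ 3.5000)
99*77 - (-2524 - n) = 99*77 - (-2524 - 1*7/2) = 7623 - (-2524 - 7/2) = 7623 - 1*(-5055/2) = 7623 + 5055/2 = 20301/2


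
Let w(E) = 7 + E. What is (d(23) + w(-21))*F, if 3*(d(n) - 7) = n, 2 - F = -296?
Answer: 596/3 ≈ 198.67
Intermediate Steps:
F = 298 (F = 2 - 1*(-296) = 2 + 296 = 298)
d(n) = 7 + n/3
(d(23) + w(-21))*F = ((7 + (1/3)*23) + (7 - 21))*298 = ((7 + 23/3) - 14)*298 = (44/3 - 14)*298 = (2/3)*298 = 596/3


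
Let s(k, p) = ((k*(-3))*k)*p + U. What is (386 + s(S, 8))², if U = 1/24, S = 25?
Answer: 123015040225/576 ≈ 2.1357e+8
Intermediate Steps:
U = 1/24 ≈ 0.041667
s(k, p) = 1/24 - 3*p*k² (s(k, p) = ((k*(-3))*k)*p + 1/24 = ((-3*k)*k)*p + 1/24 = (-3*k²)*p + 1/24 = -3*p*k² + 1/24 = 1/24 - 3*p*k²)
(386 + s(S, 8))² = (386 + (1/24 - 3*8*25²))² = (386 + (1/24 - 3*8*625))² = (386 + (1/24 - 15000))² = (386 - 359999/24)² = (-350735/24)² = 123015040225/576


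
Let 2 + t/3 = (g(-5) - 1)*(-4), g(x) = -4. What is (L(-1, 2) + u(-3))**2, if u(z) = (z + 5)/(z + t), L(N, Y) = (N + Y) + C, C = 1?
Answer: 10816/2601 ≈ 4.1584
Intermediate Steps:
t = 54 (t = -6 + 3*((-4 - 1)*(-4)) = -6 + 3*(-5*(-4)) = -6 + 3*20 = -6 + 60 = 54)
L(N, Y) = 1 + N + Y (L(N, Y) = (N + Y) + 1 = 1 + N + Y)
u(z) = (5 + z)/(54 + z) (u(z) = (z + 5)/(z + 54) = (5 + z)/(54 + z))
(L(-1, 2) + u(-3))**2 = ((1 - 1 + 2) + (5 - 3)/(54 - 3))**2 = (2 + 2/51)**2 = (104/51)**2 = 10816/2601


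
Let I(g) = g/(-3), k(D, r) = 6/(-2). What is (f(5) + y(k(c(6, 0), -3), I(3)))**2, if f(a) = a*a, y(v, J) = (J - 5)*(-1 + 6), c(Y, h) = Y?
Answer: 25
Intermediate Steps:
k(D, r) = -3 (k(D, r) = 6*(-1/2) = -3)
I(g) = -g/3 (I(g) = g*(-1/3) = -g/3)
y(v, J) = -25 + 5*J (y(v, J) = (-5 + J)*5 = -25 + 5*J)
f(a) = a**2
(f(5) + y(k(c(6, 0), -3), I(3)))**2 = (5**2 + (-25 + 5*(-1/3*3)))**2 = (25 + (-25 + 5*(-1)))**2 = (25 + (-25 - 5))**2 = (25 - 30)**2 = (-5)**2 = 25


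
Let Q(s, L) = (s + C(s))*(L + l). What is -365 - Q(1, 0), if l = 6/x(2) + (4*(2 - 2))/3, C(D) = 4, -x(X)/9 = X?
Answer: -1090/3 ≈ -363.33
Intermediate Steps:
x(X) = -9*X
l = -⅓ (l = 6/((-9*2)) + (4*(2 - 2))/3 = 6/(-18) + (4*0)*(⅓) = 6*(-1/18) + 0*(⅓) = -⅓ + 0 = -⅓ ≈ -0.33333)
Q(s, L) = (4 + s)*(-⅓ + L) (Q(s, L) = (s + 4)*(L - ⅓) = (4 + s)*(-⅓ + L))
-365 - Q(1, 0) = -365 - (-4/3 + 4*0 - ⅓*1 + 0*1) = -365 - (-4/3 + 0 - ⅓ + 0) = -365 - 1*(-5/3) = -365 + 5/3 = -1090/3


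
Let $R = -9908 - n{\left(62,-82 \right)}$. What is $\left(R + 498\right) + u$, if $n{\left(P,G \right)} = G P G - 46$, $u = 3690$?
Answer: $-422562$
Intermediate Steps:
$n{\left(P,G \right)} = -46 + P G^{2}$ ($n{\left(P,G \right)} = P G^{2} - 46 = -46 + P G^{2}$)
$R = -426750$ ($R = -9908 - \left(-46 + 62 \left(-82\right)^{2}\right) = -9908 - \left(-46 + 62 \cdot 6724\right) = -9908 - \left(-46 + 416888\right) = -9908 - 416842 = -426750$)
$\left(R + 498\right) + u = \left(-426750 + 498\right) + 3690 = -426252 + 3690 = -422562$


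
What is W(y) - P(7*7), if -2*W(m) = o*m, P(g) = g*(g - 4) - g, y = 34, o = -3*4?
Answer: -1952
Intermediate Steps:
o = -12
P(g) = -g + g*(-4 + g) (P(g) = g*(-4 + g) - g = -g + g*(-4 + g))
W(m) = 6*m (W(m) = -(-6)*m = 6*m)
W(y) - P(7*7) = 6*34 - 7*7*(-5 + 7*7) = 204 - 49*(-5 + 49) = 204 - 49*44 = 204 - 1*2156 = 204 - 2156 = -1952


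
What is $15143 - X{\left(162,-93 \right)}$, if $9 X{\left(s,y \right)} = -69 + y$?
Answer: $15161$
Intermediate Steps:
$X{\left(s,y \right)} = - \frac{23}{3} + \frac{y}{9}$ ($X{\left(s,y \right)} = \frac{-69 + y}{9} = - \frac{23}{3} + \frac{y}{9}$)
$15143 - X{\left(162,-93 \right)} = 15143 - \left(- \frac{23}{3} + \frac{1}{9} \left(-93\right)\right) = 15143 - \left(- \frac{23}{3} - \frac{31}{3}\right) = 15143 - -18 = 15143 + 18 = 15161$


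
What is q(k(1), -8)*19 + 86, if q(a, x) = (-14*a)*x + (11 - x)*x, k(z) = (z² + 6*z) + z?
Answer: 14222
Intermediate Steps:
k(z) = z² + 7*z
q(a, x) = x*(11 - x) - 14*a*x (q(a, x) = -14*a*x + x*(11 - x) = x*(11 - x) - 14*a*x)
q(k(1), -8)*19 + 86 = -8*(11 - 1*(-8) - 14*(7 + 1))*19 + 86 = -8*(11 + 8 - 14*8)*19 + 86 = -8*(11 + 8 - 112)*19 + 86 = -8*(-93)*19 + 86 = 744*19 + 86 = 14136 + 86 = 14222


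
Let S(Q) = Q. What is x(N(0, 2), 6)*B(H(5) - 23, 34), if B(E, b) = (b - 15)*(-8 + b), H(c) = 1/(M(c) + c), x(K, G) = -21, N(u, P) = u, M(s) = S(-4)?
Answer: -10374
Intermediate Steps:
M(s) = -4
H(c) = 1/(-4 + c)
B(E, b) = (-15 + b)*(-8 + b)
x(N(0, 2), 6)*B(H(5) - 23, 34) = -21*(120 + 34² - 23*34) = -21*(120 + 1156 - 782) = -21*494 = -10374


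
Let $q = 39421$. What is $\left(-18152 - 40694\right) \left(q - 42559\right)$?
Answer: $184658748$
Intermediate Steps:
$\left(-18152 - 40694\right) \left(q - 42559\right) = \left(-18152 - 40694\right) \left(39421 - 42559\right) = \left(-58846\right) \left(-3138\right) = 184658748$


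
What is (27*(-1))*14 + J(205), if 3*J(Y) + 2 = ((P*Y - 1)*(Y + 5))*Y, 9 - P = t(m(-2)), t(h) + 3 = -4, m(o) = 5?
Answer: 141159814/3 ≈ 4.7053e+7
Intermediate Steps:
t(h) = -7 (t(h) = -3 - 4 = -7)
P = 16 (P = 9 - 1*(-7) = 9 + 7 = 16)
J(Y) = -⅔ + Y*(-1 + 16*Y)*(5 + Y)/3 (J(Y) = -⅔ + (((16*Y - 1)*(Y + 5))*Y)/3 = -⅔ + (((-1 + 16*Y)*(5 + Y))*Y)/3 = -⅔ + (Y*(-1 + 16*Y)*(5 + Y))/3 = -⅔ + Y*(-1 + 16*Y)*(5 + Y)/3)
(27*(-1))*14 + J(205) = (27*(-1))*14 + (-⅔ - 5/3*205 + (16/3)*205³ + (79/3)*205²) = -27*14 + (-⅔ - 1025/3 + (16/3)*8615125 + (79/3)*42025) = -378 + (-⅔ - 1025/3 + 137842000/3 + 3319975/3) = -378 + 141160948/3 = 141159814/3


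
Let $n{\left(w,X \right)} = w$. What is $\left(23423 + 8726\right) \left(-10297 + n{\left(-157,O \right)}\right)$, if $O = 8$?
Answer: $-336085646$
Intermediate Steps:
$\left(23423 + 8726\right) \left(-10297 + n{\left(-157,O \right)}\right) = \left(23423 + 8726\right) \left(-10297 - 157\right) = 32149 \left(-10454\right) = -336085646$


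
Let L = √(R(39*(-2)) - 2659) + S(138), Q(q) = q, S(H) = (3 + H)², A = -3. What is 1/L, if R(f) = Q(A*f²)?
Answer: 19881/395275072 - I*√20911/395275072 ≈ 5.0297e-5 - 3.6584e-7*I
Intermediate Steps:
R(f) = -3*f²
L = 19881 + I*√20911 (L = √(-3*(39*(-2))² - 2659) + (3 + 138)² = √(-3*(-78)² - 2659) + 141² = √(-3*6084 - 2659) + 19881 = √(-18252 - 2659) + 19881 = √(-20911) + 19881 = I*√20911 + 19881 = 19881 + I*√20911 ≈ 19881.0 + 144.61*I)
1/L = 1/(19881 + I*√20911)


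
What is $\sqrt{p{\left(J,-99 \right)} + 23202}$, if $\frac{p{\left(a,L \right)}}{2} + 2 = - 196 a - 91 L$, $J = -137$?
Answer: $2 \sqrt{23730} \approx 308.09$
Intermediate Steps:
$p{\left(a,L \right)} = -4 - 392 a - 182 L$ ($p{\left(a,L \right)} = -4 + 2 \left(- 196 a - 91 L\right) = -4 - \left(182 L + 392 a\right) = -4 - 392 a - 182 L$)
$\sqrt{p{\left(J,-99 \right)} + 23202} = \sqrt{\left(-4 - -53704 - -18018\right) + 23202} = \sqrt{\left(-4 + 53704 + 18018\right) + 23202} = \sqrt{71718 + 23202} = \sqrt{94920} = 2 \sqrt{23730}$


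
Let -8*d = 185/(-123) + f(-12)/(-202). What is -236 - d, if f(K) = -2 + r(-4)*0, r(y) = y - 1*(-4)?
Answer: -11736593/49692 ≈ -236.19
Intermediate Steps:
r(y) = 4 + y (r(y) = y + 4 = 4 + y)
f(K) = -2 (f(K) = -2 + (4 - 4)*0 = -2 + 0*0 = -2 + 0 = -2)
d = 9281/49692 (d = -(185/(-123) - 2/(-202))/8 = -(185*(-1/123) - 2*(-1/202))/8 = -(-185/123 + 1/101)/8 = -⅛*(-18562/12423) = 9281/49692 ≈ 0.18677)
-236 - d = -236 - 1*9281/49692 = -236 - 9281/49692 = -11736593/49692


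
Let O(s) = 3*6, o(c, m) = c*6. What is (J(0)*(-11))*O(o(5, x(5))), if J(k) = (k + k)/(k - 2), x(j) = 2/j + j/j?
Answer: 0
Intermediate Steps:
x(j) = 1 + 2/j (x(j) = 2/j + 1 = 1 + 2/j)
o(c, m) = 6*c
J(k) = 2*k/(-2 + k) (J(k) = (2*k)/(-2 + k) = 2*k/(-2 + k))
O(s) = 18
(J(0)*(-11))*O(o(5, x(5))) = ((2*0/(-2 + 0))*(-11))*18 = ((2*0/(-2))*(-11))*18 = ((2*0*(-½))*(-11))*18 = (0*(-11))*18 = 0*18 = 0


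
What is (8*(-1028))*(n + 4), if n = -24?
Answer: 164480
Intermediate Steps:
(8*(-1028))*(n + 4) = (8*(-1028))*(-24 + 4) = -8224*(-20) = 164480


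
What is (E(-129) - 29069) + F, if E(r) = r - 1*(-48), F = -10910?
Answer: -40060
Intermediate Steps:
E(r) = 48 + r (E(r) = r + 48 = 48 + r)
(E(-129) - 29069) + F = ((48 - 129) - 29069) - 10910 = (-81 - 29069) - 10910 = -29150 - 10910 = -40060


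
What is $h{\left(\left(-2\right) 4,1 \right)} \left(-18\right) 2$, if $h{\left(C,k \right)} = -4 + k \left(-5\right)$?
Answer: $324$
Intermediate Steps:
$h{\left(C,k \right)} = -4 - 5 k$
$h{\left(\left(-2\right) 4,1 \right)} \left(-18\right) 2 = \left(-4 - 5\right) \left(-18\right) 2 = \left(-9\right) \left(-18\right) 2 = 162 \cdot 2 = 324$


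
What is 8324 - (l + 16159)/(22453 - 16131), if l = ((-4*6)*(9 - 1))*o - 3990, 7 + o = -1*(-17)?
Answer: 52614079/6322 ≈ 8322.4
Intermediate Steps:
o = 10 (o = -7 - 1*(-17) = -7 + 17 = 10)
l = -5910 (l = ((-4*6)*(9 - 1))*10 - 3990 = -24*8*10 - 3990 = -192*10 - 3990 = -1920 - 3990 = -5910)
8324 - (l + 16159)/(22453 - 16131) = 8324 - (-5910 + 16159)/(22453 - 16131) = 8324 - 10249/6322 = 52614079/6322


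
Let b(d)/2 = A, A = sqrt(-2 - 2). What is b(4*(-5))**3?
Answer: -64*I ≈ -64.0*I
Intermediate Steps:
A = 2*I (A = sqrt(-4) = 2*I ≈ 2.0*I)
b(d) = 4*I (b(d) = 2*(2*I) = 4*I)
b(4*(-5))**3 = (4*I)**3 = -64*I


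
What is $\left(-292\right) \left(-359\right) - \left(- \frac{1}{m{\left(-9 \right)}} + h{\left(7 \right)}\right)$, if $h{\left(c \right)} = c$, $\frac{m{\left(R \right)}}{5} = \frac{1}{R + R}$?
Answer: $\frac{524087}{5} \approx 1.0482 \cdot 10^{5}$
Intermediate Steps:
$m{\left(R \right)} = \frac{5}{2 R}$ ($m{\left(R \right)} = \frac{5}{R + R} = \frac{5}{2 R}$)
$\left(-292\right) \left(-359\right) - \left(- \frac{1}{m{\left(-9 \right)}} + h{\left(7 \right)}\right) = \left(-292\right) \left(-359\right) + \left(\frac{1}{\frac{5}{2} \frac{1}{-9}} - 7\right) = 104828 - \left(7 - \frac{1}{\frac{5}{2} \left(- \frac{1}{9}\right)}\right) = 104828 - \left(7 - \frac{1}{- \frac{5}{18}}\right) = 104828 - \frac{53}{5} = \frac{524087}{5}$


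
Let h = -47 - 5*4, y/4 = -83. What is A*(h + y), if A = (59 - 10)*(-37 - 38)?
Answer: 1466325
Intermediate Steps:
y = -332 (y = 4*(-83) = -332)
h = -67 (h = -47 - 1*20 = -47 - 20 = -67)
A = -3675 (A = 49*(-75) = -3675)
A*(h + y) = -3675*(-67 - 332) = -3675*(-399) = 1466325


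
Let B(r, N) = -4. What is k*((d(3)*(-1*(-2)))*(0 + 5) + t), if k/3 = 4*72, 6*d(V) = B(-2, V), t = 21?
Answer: 12384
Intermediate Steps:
d(V) = -2/3 (d(V) = (1/6)*(-4) = -2/3)
k = 864 (k = 3*(4*72) = 3*288 = 864)
k*((d(3)*(-1*(-2)))*(0 + 5) + t) = 864*((-(-2)*(-2)/3)*(0 + 5) + 21) = 864*(-2/3*2*5 + 21) = 864*(-4/3*5 + 21) = 864*(-20/3 + 21) = 864*(43/3) = 12384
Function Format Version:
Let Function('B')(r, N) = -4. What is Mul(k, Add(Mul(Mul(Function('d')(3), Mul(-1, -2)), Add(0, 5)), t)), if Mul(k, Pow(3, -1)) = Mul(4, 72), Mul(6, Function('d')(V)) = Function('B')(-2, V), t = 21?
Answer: 12384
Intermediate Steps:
Function('d')(V) = Rational(-2, 3) (Function('d')(V) = Mul(Rational(1, 6), -4) = Rational(-2, 3))
k = 864 (k = Mul(3, Mul(4, 72)) = Mul(3, 288) = 864)
Mul(k, Add(Mul(Mul(Function('d')(3), Mul(-1, -2)), Add(0, 5)), t)) = Mul(864, Add(Mul(Mul(Rational(-2, 3), Mul(-1, -2)), Add(0, 5)), 21)) = Mul(864, Add(Mul(Mul(Rational(-2, 3), 2), 5), 21)) = Mul(864, Add(Mul(Rational(-4, 3), 5), 21)) = Mul(864, Add(Rational(-20, 3), 21)) = Mul(864, Rational(43, 3)) = 12384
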